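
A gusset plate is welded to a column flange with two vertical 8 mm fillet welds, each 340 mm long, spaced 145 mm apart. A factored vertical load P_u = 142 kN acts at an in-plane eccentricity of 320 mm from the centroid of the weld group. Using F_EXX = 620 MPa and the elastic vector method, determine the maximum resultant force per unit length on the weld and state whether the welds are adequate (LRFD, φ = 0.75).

Total weld length L_w = 680 mm. Treat welds as unit-width lines.
Polar moment about centroid: J = 2[d³/12 + d(b/2)²] = 2[340³/12 + 340×72.5²] = 10120000 mm³.
Direct shear f_v = P/L_w = 142×10³ / 680 = 208.8 N/mm (vertical).
Torsion M = P·e = 142×10³ × 320 = 45440000 N·mm.
Critical point at (x, y) = (72.5, 170) from centroid. f_tx = M·y/J = 762.9 N/mm; f_ty = M·x/J = 325.4 N/mm.
Resultant f_max = √[f_tx² + (f_v + f_ty)²] = √[762.9² + (208.8 + 325.4)²] = 931.4 N/mm.
Capacity per unit length: φr_n = 0.75 × 0.6 × 620 × (0.707 × 8) = 1578 N/mm.
931.4 ≤ 1578 → adequate.

f_max ≈ 931 N/mm; adequate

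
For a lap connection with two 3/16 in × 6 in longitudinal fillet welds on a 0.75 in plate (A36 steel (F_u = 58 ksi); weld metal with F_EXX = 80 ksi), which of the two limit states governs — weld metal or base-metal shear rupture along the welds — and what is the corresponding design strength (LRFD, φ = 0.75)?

φR_n ≈ 57.3 kip (weld metal governs)

t_e = 0.707 × 0.1875 = 0.1326 in; L = 12 in.
Weld metal: φR_n = 0.75 × 0.6 × 80 × 0.1326 × 12 = 57.27 kip.
Base metal (shear rupture): φR_n = 0.75 × 0.6 × 58 × 0.75 × 12 = 234.9 kip.
Governing: weld metal.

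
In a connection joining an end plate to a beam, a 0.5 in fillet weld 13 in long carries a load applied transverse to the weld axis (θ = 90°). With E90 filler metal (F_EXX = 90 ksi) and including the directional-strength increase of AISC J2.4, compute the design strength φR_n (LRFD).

t_e = 0.707 × 0.5 = 0.3535 in; A_we = 0.3535 × 13 = 4.595 in².
Directional factor: 1.0 + 0.5 sin^1.5(90°) = 1.5.
F_nw = 0.6 × 90 × 1.5 = 81 ksi.
φR_n = 0.75 × 81 × 4.595 = 279.2 kips.

φR_n ≈ 279 kips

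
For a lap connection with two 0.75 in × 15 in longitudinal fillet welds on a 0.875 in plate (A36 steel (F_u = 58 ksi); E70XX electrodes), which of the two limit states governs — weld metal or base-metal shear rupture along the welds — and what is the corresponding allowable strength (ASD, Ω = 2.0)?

E70XX → F_EXX = 70 ksi.
t_e = 0.707 × 0.75 = 0.5302 in; L = 30 in.
Weld metal: R_n/Ω = (1/2.0) × 0.6 × 70 × 0.5302 × 30 = 334.1 kips.
Base metal (shear rupture): R_n/Ω = (1/2.0) × 0.6 × 58 × 0.875 × 30 = 456.7 kips.
Governing: weld metal.

R_n/Ω ≈ 334 kips (weld metal governs)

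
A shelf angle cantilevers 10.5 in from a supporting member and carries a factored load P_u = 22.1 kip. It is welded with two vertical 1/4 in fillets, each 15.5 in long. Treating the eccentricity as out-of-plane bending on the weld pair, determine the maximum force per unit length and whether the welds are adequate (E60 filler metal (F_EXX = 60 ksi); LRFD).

L_w = 2 × 15.5 = 31 in; section modulus (unit throat) S = 2 × L²/6 = 80.08 in².
Direct shear f_v = P/L_w = 22.1/31 = 0.7129 kip/in.
Moment M = P × e = 22.1 × 10.5 = 232.05 kip·in; bending f_b = M/S = 2.898 kip/in.
f_max = √(f_v² + f_b²) = √(0.7129² + 2.898²) = 2.984 kip/in.
φr_n = 0.75 × 0.6 × 60 × (0.707 × 0.25) = 4.772 kip/in → adequate.

f_max ≈ 2.98 kip/in; adequate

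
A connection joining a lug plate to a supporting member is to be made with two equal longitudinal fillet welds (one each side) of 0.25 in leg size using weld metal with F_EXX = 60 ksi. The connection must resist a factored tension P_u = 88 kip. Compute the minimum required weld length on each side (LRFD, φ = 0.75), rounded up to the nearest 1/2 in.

L = 9.5 in on each side

Throat t_e = 0.707 × 0.25 = 0.1767 in.
φr_n = 0.75 × 0.6 × 60 × 0.1767 = 4.772 kip/in.
L_req = P_u / φr_n = 88 / 4.772 = 18.44 in total.
Per side: 18.44 / 2 = 9.22 in.
Round up → use L = 9.5 in on each side.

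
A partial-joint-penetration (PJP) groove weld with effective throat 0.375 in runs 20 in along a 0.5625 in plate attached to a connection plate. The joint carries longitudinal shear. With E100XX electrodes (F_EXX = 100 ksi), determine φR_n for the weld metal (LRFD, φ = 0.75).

Effective throat (given) t_e = 0.375 in.
A_we = 0.375 × 20 = 7.5 in².
F_nw = 0.6 F_EXX = 60 ksi.
φR_n = 0.75 × 60 × 7.5 = 337.5 kip.

φR_n ≈ 338 kip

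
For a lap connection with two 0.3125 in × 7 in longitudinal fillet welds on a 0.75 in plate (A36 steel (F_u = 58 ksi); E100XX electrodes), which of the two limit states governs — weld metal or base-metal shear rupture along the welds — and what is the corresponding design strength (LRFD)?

E100XX → F_EXX = 100 ksi.
t_e = 0.707 × 0.3125 = 0.2209 in; L = 14 in.
Weld metal: φR_n = 0.75 × 0.6 × 100 × 0.2209 × 14 = 139.2 kips.
Base metal (shear rupture): φR_n = 0.75 × 0.6 × 58 × 0.75 × 14 = 274 kips.
Governing: weld metal.

φR_n ≈ 139 kips (weld metal governs)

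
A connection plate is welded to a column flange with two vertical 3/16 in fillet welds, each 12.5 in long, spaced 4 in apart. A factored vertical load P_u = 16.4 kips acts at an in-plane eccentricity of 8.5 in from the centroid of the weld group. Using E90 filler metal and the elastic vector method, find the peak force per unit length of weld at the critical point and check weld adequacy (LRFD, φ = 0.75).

E90XX → F_EXX = 90 ksi.
Total weld length L_w = 25 in. Treat welds as unit-width lines.
Polar moment about centroid: J = 2[d³/12 + d(b/2)²] = 2[12.5³/12 + 12.5×2²] = 425.5 in³.
Direct shear f_v = P/L_w = 16.4 / 25 = 0.656 kip/in (vertical).
Torsion M = P·e = 16.4 × 8.5 = 139.4 kip·in.
Critical point at (x, y) = (2, 6.25) from centroid. f_tx = M·y/J = 2.047 kip/in; f_ty = M·x/J = 0.6552 kip/in.
Resultant f_max = √[f_tx² + (f_v + f_ty)²] = √[2.047² + (0.656 + 0.6552)²] = 2.431 kip/in.
Capacity per unit length: φr_n = 0.75 × 0.6 × 90 × (0.707 × 0.1875) = 5.369 kip/in.
2.431 ≤ 5.369 → adequate.

f_max ≈ 2.43 kip/in; adequate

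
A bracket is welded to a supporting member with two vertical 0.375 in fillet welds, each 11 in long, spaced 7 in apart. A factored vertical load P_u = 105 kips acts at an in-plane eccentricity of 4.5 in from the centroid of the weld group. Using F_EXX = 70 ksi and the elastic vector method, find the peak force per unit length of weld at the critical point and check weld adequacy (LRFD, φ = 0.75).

Total weld length L_w = 22 in. Treat welds as unit-width lines.
Polar moment about centroid: J = 2[d³/12 + d(b/2)²] = 2[11³/12 + 11×3.5²] = 491.3 in³.
Direct shear f_v = P/L_w = 105 / 22 = 4.773 kip/in (vertical).
Torsion M = P·e = 105 × 4.5 = 472.5 kip·in.
Critical point at (x, y) = (3.5, 5.5) from centroid. f_tx = M·y/J = 5.289 kip/in; f_ty = M·x/J = 3.366 kip/in.
Resultant f_max = √[f_tx² + (f_v + f_ty)²] = √[5.289² + (4.773 + 3.366)²] = 9.706 kip/in.
Capacity per unit length: φr_n = 0.75 × 0.6 × 70 × (0.707 × 0.375) = 8.351 kip/in.
9.706 > 8.351 → NOT adequate.

f_max ≈ 9.71 kip/in; NOT adequate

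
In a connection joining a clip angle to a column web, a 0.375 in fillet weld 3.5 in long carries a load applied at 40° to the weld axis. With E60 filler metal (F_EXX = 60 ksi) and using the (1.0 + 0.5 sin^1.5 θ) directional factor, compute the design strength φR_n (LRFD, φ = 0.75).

φR_n ≈ 31.5 kips

t_e = 0.707 × 0.375 = 0.2651 in; A_we = 0.2651 × 3.5 = 0.9279 in².
Directional factor: 1.0 + 0.5 sin^1.5(40°) = 1.258.
F_nw = 0.6 × 60 × 1.258 = 45.28 ksi.
φR_n = 0.75 × 45.28 × 0.9279 = 31.51 kips.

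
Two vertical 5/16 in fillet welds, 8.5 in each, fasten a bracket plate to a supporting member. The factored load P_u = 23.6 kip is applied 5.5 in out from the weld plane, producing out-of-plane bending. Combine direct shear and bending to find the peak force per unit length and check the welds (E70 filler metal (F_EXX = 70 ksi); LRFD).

f_max ≈ 5.57 kip/in; adequate

L_w = 2 × 8.5 = 17 in; section modulus (unit throat) S = 2 × L²/6 = 24.08 in².
Direct shear f_v = P/L_w = 23.6/17 = 1.388 kip/in.
Moment M = P × e = 23.6 × 5.5 = 129.8 kip·in; bending f_b = M/S = 5.39 kip/in.
f_max = √(f_v² + f_b²) = √(1.388² + 5.39²) = 5.566 kip/in.
φr_n = 0.75 × 0.6 × 70 × (0.707 × 0.3125) = 6.96 kip/in → adequate.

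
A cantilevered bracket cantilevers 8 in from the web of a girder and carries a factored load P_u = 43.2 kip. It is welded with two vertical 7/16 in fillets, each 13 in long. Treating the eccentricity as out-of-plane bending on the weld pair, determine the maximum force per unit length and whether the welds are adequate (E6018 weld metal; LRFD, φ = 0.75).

f_max ≈ 6.36 kip/in; adequate

E60XX → F_EXX = 60 ksi.
L_w = 2 × 13 = 26 in; section modulus (unit throat) S = 2 × L²/6 = 56.33 in².
Direct shear f_v = P/L_w = 43.2/26 = 1.662 kip/in.
Moment M = P × e = 43.2 × 8 = 345.6 kip·in; bending f_b = M/S = 6.135 kip/in.
f_max = √(f_v² + f_b²) = √(1.662² + 6.135²) = 6.356 kip/in.
φr_n = 0.75 × 0.6 × 60 × (0.707 × 0.4375) = 8.351 kip/in → adequate.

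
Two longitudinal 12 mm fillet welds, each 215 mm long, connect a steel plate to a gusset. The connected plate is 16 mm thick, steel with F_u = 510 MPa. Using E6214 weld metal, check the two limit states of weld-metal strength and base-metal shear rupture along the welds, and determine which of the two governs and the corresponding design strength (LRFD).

E62XX → F_EXX = 620 MPa.
t_e = 0.707 × 12 = 8.484 mm; L = 430 mm.
Weld metal: φR_n = 0.75 × 0.6 × 620 × 8.484 × 430 × 10⁻³ = 1018 kN.
Base metal (shear rupture): φR_n = 0.75 × 0.6 × 510 × 16 × 430 × 10⁻³ = 1579 kN.
Governing: weld metal.

φR_n ≈ 1020 kN (weld metal governs)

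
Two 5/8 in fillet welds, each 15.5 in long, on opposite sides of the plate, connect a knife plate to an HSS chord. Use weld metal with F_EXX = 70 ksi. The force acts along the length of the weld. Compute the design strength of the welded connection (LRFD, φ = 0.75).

Effective throat t_e = 0.707 × 0.625 = 0.4419 in.
Total length L = 31 in; A_we = 0.4419 × 31 = 13.7 in².
F_nw = 0.6 F_EXX = 0.6 × 70 = 42 ksi.
φR_n = 0.75 × 42 × 13.7 = 431.5 kips.

φR_n ≈ 431 kips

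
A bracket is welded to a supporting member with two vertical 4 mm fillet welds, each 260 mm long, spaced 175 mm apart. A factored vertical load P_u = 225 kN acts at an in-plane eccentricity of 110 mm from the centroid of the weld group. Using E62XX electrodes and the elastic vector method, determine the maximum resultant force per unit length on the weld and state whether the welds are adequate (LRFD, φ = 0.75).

f_max ≈ 879 N/mm; NOT adequate

E62XX → F_EXX = 620 MPa.
Total weld length L_w = 520 mm. Treat welds as unit-width lines.
Polar moment about centroid: J = 2[d³/12 + d(b/2)²] = 2[260³/12 + 260×87.5²] = 6911000 mm³.
Direct shear f_v = P/L_w = 225×10³ / 520 = 432.7 N/mm (vertical).
Torsion M = P·e = 225×10³ × 110 = 24750000 N·mm.
Critical point at (x, y) = (87.5, 130) from centroid. f_tx = M·y/J = 465.6 N/mm; f_ty = M·x/J = 313.4 N/mm.
Resultant f_max = √[f_tx² + (f_v + f_ty)²] = √[465.6² + (432.7 + 313.4)²] = 879.4 N/mm.
Capacity per unit length: φr_n = 0.75 × 0.6 × 620 × (0.707 × 4) = 789 N/mm.
879.4 > 789 → NOT adequate.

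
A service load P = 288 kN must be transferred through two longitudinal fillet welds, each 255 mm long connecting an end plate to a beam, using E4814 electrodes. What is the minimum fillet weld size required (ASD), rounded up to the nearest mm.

w = 6 mm

E48XX → F_EXX = 480 MPa.
Total weld length L = 510 mm.
Required throat t_e = P × Ω / (0.6 F_EXX × L) = 288 × 2.0 / (0.6 × 480 × 510 × 10⁻³) = 3.922 mm.
Required leg w = t_e / 0.707 = 5.547 mm → use 6 mm.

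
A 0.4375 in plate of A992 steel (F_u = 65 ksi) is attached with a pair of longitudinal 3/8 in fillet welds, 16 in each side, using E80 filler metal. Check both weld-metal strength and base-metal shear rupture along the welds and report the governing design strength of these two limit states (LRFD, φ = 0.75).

φR_n ≈ 305 kips (weld metal governs)

E80XX → F_EXX = 80 ksi.
t_e = 0.707 × 0.375 = 0.2651 in; L = 32 in.
Weld metal: φR_n = 0.75 × 0.6 × 80 × 0.2651 × 32 = 305.4 kips.
Base metal (shear rupture): φR_n = 0.75 × 0.6 × 65 × 0.4375 × 32 = 409.5 kips.
Governing: weld metal.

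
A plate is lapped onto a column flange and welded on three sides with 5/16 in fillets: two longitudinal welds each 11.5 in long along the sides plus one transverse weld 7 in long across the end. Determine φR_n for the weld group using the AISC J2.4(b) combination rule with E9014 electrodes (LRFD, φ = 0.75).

E90XX → F_EXX = 90 ksi.
t_e = 0.707 × 0.3125 = 0.2209 in.
R_nwl = 0.6 × 90 × 0.2209 × 23 = 274.4 kip (longitudinal, 2 welds).
R_nwt = 0.6 × 90 × 0.2209 × 7 = 83.51 kip (transverse, base value).
(i) R_nwl + R_nwt = 357.9 kip; (ii) 0.85 R_nwl + 1.5 R_nwt = 358.5 kip.
R_n = max = 358.5 kip [governs: (ii)]; φR_n = 268.9 kip.

φR_n ≈ 269 kip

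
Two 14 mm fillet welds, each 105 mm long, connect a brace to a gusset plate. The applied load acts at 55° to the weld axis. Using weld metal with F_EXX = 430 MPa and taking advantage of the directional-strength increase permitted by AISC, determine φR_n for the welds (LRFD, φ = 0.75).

φR_n ≈ 551 kN

t_e = 0.707 × 14 = 9.898 mm; A_we = 9.898 × 210 = 2079 mm².
Directional factor: 1.0 + 0.5 sin^1.5(55°) = 1.371.
F_nw = 0.6 × 430 × 1.371 = 353.6 MPa.
φR_n = 0.75 × 353.6 × 2079 × 10⁻³ = 551.3 kN.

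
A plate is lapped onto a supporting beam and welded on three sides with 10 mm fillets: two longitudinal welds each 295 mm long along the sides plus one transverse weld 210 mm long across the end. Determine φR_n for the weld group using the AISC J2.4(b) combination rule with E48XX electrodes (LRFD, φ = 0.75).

φR_n ≈ 1250 kN

E48XX → F_EXX = 480 MPa.
t_e = 0.707 × 10 = 7.07 mm.
R_nwl = 0.6 × 480 × 7.07 × 590 × 10⁻³ = 1201 kN (longitudinal, 2 welds).
R_nwt = 0.6 × 480 × 7.07 × 210 × 10⁻³ = 427.6 kN (transverse, base value).
(i) R_nwl + R_nwt = 1629 kN; (ii) 0.85 R_nwl + 1.5 R_nwt = 1663 kN.
R_n = max = 1663 kN [governs: (ii)]; φR_n = 1247 kN.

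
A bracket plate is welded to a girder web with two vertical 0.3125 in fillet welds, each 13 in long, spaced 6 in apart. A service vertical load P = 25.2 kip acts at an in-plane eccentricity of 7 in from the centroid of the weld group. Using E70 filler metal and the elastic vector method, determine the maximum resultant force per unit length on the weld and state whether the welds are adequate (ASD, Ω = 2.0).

E70XX → F_EXX = 70 ksi.
Total weld length L_w = 26 in. Treat welds as unit-width lines.
Polar moment about centroid: J = 2[d³/12 + d(b/2)²] = 2[13³/12 + 13×3²] = 600.2 in³.
Direct shear f_v = P/L_w = 25.2 / 26 = 0.9692 kip/in (vertical).
Torsion M = P·e = 25.2 × 7 = 176.4 kip·in.
Critical point at (x, y) = (3, 6.5) from centroid. f_tx = M·y/J = 1.91 kip/in; f_ty = M·x/J = 0.8818 kip/in.
Resultant f_max = √[f_tx² + (f_v + f_ty)²] = √[1.91² + (0.9692 + 0.8818)²] = 2.66 kip/in.
Capacity per unit length: r_n/Ω = (1/2.0) × 0.6 × 70 × (0.707 × 0.3125) = 4.64 kip/in.
2.66 ≤ 4.64 → adequate.

f_max ≈ 2.66 kip/in; adequate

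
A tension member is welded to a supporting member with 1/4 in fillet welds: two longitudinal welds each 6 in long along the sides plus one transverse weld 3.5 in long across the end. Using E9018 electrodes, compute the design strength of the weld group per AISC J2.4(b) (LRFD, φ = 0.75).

E90XX → F_EXX = 90 ksi.
t_e = 0.707 × 0.25 = 0.1767 in.
R_nwl = 0.6 × 90 × 0.1767 × 12 = 114.5 kip (longitudinal, 2 welds).
R_nwt = 0.6 × 90 × 0.1767 × 3.5 = 33.41 kip (transverse, base value).
(i) R_nwl + R_nwt = 147.9 kip; (ii) 0.85 R_nwl + 1.5 R_nwt = 147.5 kip.
R_n = max = 147.9 kip [governs: (i)]; φR_n = 111 kip.

φR_n ≈ 111 kip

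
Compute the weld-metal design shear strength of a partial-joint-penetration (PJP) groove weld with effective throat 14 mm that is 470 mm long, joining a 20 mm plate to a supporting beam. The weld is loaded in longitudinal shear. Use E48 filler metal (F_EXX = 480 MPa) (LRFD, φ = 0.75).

φR_n ≈ 1420 kN

Effective throat (given) t_e = 14 mm.
A_we = 14 × 470 = 6580 mm².
F_nw = 0.6 F_EXX = 288 MPa.
φR_n = 0.75 × 288 × 6580 × 10⁻³ = 1421 kN.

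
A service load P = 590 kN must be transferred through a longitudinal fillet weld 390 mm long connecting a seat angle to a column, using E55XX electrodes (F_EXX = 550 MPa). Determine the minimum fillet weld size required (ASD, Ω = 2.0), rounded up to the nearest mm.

Total weld length L = 390 mm.
Required throat t_e = P × Ω / (0.6 F_EXX × L) = 590 × 2.0 / (0.6 × 550 × 390 × 10⁻³) = 9.169 mm.
Required leg w = t_e / 0.707 = 12.97 mm → use 13 mm.

w = 13 mm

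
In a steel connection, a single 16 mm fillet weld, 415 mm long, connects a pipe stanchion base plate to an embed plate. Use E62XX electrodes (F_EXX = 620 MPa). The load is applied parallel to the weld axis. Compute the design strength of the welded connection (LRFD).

φR_n ≈ 1310 kN

Effective throat t_e = 0.707 × 16 = 11.31 mm.
Total length L = 415 mm; A_we = 11.31 × 415 = 4694 mm².
F_nw = 0.6 F_EXX = 0.6 × 620 = 372 MPa.
φR_n = 0.75 × 372 × 4694 × 10⁻³ = 1310 kN.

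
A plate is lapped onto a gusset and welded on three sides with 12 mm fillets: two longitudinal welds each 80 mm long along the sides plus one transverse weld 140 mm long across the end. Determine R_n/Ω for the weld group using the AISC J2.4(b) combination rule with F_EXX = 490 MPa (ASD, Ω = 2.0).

R_n/Ω ≈ 432 kN

t_e = 0.707 × 12 = 8.484 mm.
R_nwl = 0.6 × 490 × 8.484 × 160 × 10⁻³ = 399.1 kN (longitudinal, 2 welds).
R_nwt = 0.6 × 490 × 8.484 × 140 × 10⁻³ = 349.2 kN (transverse, base value).
(i) R_nwl + R_nwt = 748.3 kN; (ii) 0.85 R_nwl + 1.5 R_nwt = 863 kN.
R_n = max = 863 kN [governs: (ii)]; R_n/Ω = 431.5 kN.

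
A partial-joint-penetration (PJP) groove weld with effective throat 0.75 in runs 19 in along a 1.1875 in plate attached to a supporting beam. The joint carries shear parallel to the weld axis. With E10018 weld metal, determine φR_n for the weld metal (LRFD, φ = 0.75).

φR_n ≈ 641 kip

E100XX → F_EXX = 100 ksi.
Effective throat (given) t_e = 0.75 in.
A_we = 0.75 × 19 = 14.25 in².
F_nw = 0.6 F_EXX = 60 ksi.
φR_n = 0.75 × 60 × 14.25 = 641.2 kip.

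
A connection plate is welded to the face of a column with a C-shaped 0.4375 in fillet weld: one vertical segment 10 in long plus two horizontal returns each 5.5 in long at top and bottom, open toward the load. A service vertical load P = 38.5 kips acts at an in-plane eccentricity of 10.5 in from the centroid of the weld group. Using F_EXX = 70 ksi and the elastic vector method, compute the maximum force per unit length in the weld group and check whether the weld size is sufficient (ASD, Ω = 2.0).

f_max ≈ 7.41 kip/in; NOT adequate

Total weld length L_w = 21 in. Treat welds as unit-width lines.
Centroid: x̄ = 2×5.5×2.75 / 21 = 1.44 in from the vertical weld.
Polar moment about centroid: J = I_x + I_y = [10³/12 + 2×5.5×5²] + [10×1.44² + 2(5.5³/12 + 5.5×1.31²)] = 425.7 in³.
Direct shear f_v = P/L_w = 38.5 / 21 = 1.833 kip/in (vertical).
Torsion M = P·e = 38.5 × 10.5 = 404.25 kip·in.
Critical point at (x, y) = (4.06, 5) from centroid. f_tx = M·y/J = 4.748 kip/in; f_ty = M·x/J = 3.855 kip/in.
Resultant f_max = √[f_tx² + (f_v + f_ty)²] = √[4.748² + (1.833 + 3.855)²] = 7.41 kip/in.
Capacity per unit length: r_n/Ω = (1/2.0) × 0.6 × 70 × (0.707 × 0.4375) = 6.496 kip/in.
7.41 > 6.496 → NOT adequate.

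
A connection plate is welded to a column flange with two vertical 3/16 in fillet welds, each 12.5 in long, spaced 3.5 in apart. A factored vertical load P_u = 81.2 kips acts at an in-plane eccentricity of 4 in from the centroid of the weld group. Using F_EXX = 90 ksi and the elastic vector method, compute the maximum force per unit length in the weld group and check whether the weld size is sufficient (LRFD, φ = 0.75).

Total weld length L_w = 25 in. Treat welds as unit-width lines.
Polar moment about centroid: J = 2[d³/12 + d(b/2)²] = 2[12.5³/12 + 12.5×1.75²] = 402.1 in³.
Direct shear f_v = P/L_w = 81.2 / 25 = 3.248 kip/in (vertical).
Torsion M = P·e = 81.2 × 4 = 324.8 kip·in.
Critical point at (x, y) = (1.75, 6.25) from centroid. f_tx = M·y/J = 5.049 kip/in; f_ty = M·x/J = 1.414 kip/in.
Resultant f_max = √[f_tx² + (f_v + f_ty)²] = √[5.049² + (3.248 + 1.414)²] = 6.872 kip/in.
Capacity per unit length: φr_n = 0.75 × 0.6 × 90 × (0.707 × 0.1875) = 5.369 kip/in.
6.872 > 5.369 → NOT adequate.

f_max ≈ 6.87 kip/in; NOT adequate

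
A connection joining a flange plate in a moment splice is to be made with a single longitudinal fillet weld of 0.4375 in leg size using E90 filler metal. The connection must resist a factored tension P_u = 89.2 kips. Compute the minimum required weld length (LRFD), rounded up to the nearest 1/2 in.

L = 7.5 in

E90XX → F_EXX = 90 ksi.
Throat t_e = 0.707 × 0.4375 = 0.3093 in.
φr_n = 0.75 × 0.6 × 90 × 0.3093 = 12.53 kips/in.
L_req = P_u / φr_n = 89.2 / 12.53 = 7.121 in total.
Round up → use L = 7.5 in.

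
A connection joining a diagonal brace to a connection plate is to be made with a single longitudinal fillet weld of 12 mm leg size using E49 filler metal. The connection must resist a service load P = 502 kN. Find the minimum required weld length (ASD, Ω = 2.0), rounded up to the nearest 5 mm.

L = 405 mm

E49XX → F_EXX = 490 MPa.
Throat t_e = 0.707 × 12 = 8.484 mm.
r_n/Ω = (0.6 × 490 × 8.484) / 2.0 = 1247 N/mm = 1.247 kN/mm.
L_req = P / (r_n/Ω) = 502 / 1.247 = 402.5 mm total.
Round up → use L = 405 mm.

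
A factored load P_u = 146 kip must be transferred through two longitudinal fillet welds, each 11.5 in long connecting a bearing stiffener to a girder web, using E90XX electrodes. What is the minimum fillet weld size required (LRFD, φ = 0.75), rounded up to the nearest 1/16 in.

E90XX → F_EXX = 90 ksi.
Total weld length L = 23 in.
Required throat t_e = P_u / (φ × 0.6 F_EXX × L) = 146 / (0.75 × 0.6 × 90 × 23) = 0.1567 in.
Required leg w = t_e / 0.707 = 0.2217 in → use 1/4 in.

w = 1/4 in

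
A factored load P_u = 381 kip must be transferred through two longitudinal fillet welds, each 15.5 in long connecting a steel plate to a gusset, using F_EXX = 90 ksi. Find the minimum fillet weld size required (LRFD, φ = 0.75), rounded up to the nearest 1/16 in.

w = 7/16 in

Total weld length L = 31 in.
Required throat t_e = P_u / (φ × 0.6 F_EXX × L) = 381 / (0.75 × 0.6 × 90 × 31) = 0.3035 in.
Required leg w = t_e / 0.707 = 0.4292 in → use 7/16 in.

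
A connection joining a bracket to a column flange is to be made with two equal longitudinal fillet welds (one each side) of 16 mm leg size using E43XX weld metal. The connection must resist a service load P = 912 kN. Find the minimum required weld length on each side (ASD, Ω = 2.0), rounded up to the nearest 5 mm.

E43XX → F_EXX = 430 MPa.
Throat t_e = 0.707 × 16 = 11.31 mm.
r_n/Ω = (0.6 × 430 × 11.31) / 2.0 = 1459 N/mm = 1.459 kN/mm.
L_req = P / (r_n/Ω) = 912 / 1.459 = 625 mm total.
Per side: 625 / 2 = 312.5 mm.
Round up → use L = 315 mm on each side.

L = 315 mm on each side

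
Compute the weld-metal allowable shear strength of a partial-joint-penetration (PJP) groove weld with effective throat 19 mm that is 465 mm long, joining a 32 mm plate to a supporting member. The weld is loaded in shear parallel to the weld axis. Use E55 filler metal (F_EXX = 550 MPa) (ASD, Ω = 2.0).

R_n/Ω ≈ 1460 kN

Effective throat (given) t_e = 19 mm.
A_we = 19 × 465 = 8835 mm².
F_nw = 0.6 F_EXX = 330 MPa.
R_n/Ω = (330 × 8835) / 2.0 × 10⁻³ = 1458 kN.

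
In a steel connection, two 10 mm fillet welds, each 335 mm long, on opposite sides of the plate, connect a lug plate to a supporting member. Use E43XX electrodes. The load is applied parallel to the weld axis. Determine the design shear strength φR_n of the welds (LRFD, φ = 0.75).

E43XX → F_EXX = 430 MPa.
Effective throat t_e = 0.707 × 10 = 7.07 mm.
Total length L = 670 mm; A_we = 7.07 × 670 = 4737 mm².
F_nw = 0.6 F_EXX = 0.6 × 430 = 258 MPa.
φR_n = 0.75 × 258 × 4737 × 10⁻³ = 916.6 kN.

φR_n ≈ 917 kN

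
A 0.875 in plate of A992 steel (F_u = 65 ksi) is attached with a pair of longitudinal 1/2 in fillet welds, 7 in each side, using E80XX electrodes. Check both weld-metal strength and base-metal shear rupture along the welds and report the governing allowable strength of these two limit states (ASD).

E80XX → F_EXX = 80 ksi.
t_e = 0.707 × 0.5 = 0.3535 in; L = 14 in.
Weld metal: R_n/Ω = (1/2.0) × 0.6 × 80 × 0.3535 × 14 = 118.8 kip.
Base metal (shear rupture): R_n/Ω = (1/2.0) × 0.6 × 65 × 0.875 × 14 = 238.9 kip.
Governing: weld metal.

R_n/Ω ≈ 119 kip (weld metal governs)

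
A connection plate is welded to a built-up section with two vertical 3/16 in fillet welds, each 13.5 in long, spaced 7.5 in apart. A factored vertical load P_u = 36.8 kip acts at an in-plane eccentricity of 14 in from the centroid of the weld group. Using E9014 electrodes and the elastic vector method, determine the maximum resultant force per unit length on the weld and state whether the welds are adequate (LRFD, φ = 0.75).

E90XX → F_EXX = 90 ksi.
Total weld length L_w = 27 in. Treat welds as unit-width lines.
Polar moment about centroid: J = 2[d³/12 + d(b/2)²] = 2[13.5³/12 + 13.5×3.75²] = 789.8 in³.
Direct shear f_v = P/L_w = 36.8 / 27 = 1.363 kip/in (vertical).
Torsion M = P·e = 36.8 × 14 = 515.2 kip·in.
Critical point at (x, y) = (3.75, 6.75) from centroid. f_tx = M·y/J = 4.403 kip/in; f_ty = M·x/J = 2.446 kip/in.
Resultant f_max = √[f_tx² + (f_v + f_ty)²] = √[4.403² + (1.363 + 2.446)²] = 5.822 kip/in.
Capacity per unit length: φr_n = 0.75 × 0.6 × 90 × (0.707 × 0.1875) = 5.369 kip/in.
5.822 > 5.369 → NOT adequate.

f_max ≈ 5.82 kip/in; NOT adequate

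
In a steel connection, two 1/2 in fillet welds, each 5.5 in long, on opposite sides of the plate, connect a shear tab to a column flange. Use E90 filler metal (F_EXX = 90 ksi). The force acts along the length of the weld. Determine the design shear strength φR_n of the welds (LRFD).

φR_n ≈ 157 kip

Effective throat t_e = 0.707 × 0.5 = 0.3535 in.
Total length L = 11 in; A_we = 0.3535 × 11 = 3.888 in².
F_nw = 0.6 F_EXX = 0.6 × 90 = 54 ksi.
φR_n = 0.75 × 54 × 3.888 = 157.5 kip.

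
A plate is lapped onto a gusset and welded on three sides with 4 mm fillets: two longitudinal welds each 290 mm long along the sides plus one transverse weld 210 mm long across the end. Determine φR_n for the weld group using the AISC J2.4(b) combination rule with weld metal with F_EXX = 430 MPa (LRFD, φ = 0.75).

φR_n ≈ 442 kN

t_e = 0.707 × 4 = 2.828 mm.
R_nwl = 0.6 × 430 × 2.828 × 580 × 10⁻³ = 423.2 kN (longitudinal, 2 welds).
R_nwt = 0.6 × 430 × 2.828 × 210 × 10⁻³ = 153.2 kN (transverse, base value).
(i) R_nwl + R_nwt = 576.4 kN; (ii) 0.85 R_nwl + 1.5 R_nwt = 589.5 kN.
R_n = max = 589.5 kN [governs: (ii)]; φR_n = 442.2 kN.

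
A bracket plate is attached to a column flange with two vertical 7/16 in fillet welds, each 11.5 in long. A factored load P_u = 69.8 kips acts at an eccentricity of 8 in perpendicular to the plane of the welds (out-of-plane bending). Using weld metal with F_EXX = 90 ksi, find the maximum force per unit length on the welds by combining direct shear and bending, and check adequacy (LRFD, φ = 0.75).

f_max ≈ 13 kip/in; NOT adequate

L_w = 2 × 11.5 = 23 in; section modulus (unit throat) S = 2 × L²/6 = 44.08 in².
Direct shear f_v = P/L_w = 69.8/23 = 3.035 kip/in.
Moment M = P × e = 69.8 × 8 = 558.4 kip·in; bending f_b = M/S = 12.67 kip/in.
f_max = √(f_v² + f_b²) = √(3.035² + 12.67²) = 13.03 kip/in.
φr_n = 0.75 × 0.6 × 90 × (0.707 × 0.4375) = 12.53 kip/in → NOT adequate.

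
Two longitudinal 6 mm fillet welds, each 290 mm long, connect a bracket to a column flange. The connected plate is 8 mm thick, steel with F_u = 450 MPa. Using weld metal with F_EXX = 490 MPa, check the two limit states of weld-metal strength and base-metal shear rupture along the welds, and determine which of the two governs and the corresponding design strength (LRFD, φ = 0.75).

t_e = 0.707 × 6 = 4.242 mm; L = 580 mm.
Weld metal: φR_n = 0.75 × 0.6 × 490 × 4.242 × 580 × 10⁻³ = 542.5 kN.
Base metal (shear rupture): φR_n = 0.75 × 0.6 × 450 × 8 × 580 × 10⁻³ = 939.6 kN.
Governing: weld metal.

φR_n ≈ 543 kN (weld metal governs)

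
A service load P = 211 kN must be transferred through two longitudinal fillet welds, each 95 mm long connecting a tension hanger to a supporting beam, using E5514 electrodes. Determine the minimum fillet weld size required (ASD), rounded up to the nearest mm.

w = 10 mm

E55XX → F_EXX = 550 MPa.
Total weld length L = 190 mm.
Required throat t_e = P × Ω / (0.6 F_EXX × L) = 211 × 2.0 / (0.6 × 550 × 190 × 10⁻³) = 6.73 mm.
Required leg w = t_e / 0.707 = 9.52 mm → use 10 mm.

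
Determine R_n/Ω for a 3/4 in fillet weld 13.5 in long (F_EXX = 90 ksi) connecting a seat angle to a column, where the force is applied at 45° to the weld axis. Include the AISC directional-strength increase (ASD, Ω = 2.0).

t_e = 0.707 × 0.75 = 0.5302 in; A_we = 0.5302 × 13.5 = 7.158 in².
Directional factor: 1.0 + 0.5 sin^1.5(45°) = 1.297.
F_nw = 0.6 × 90 × 1.297 = 70.05 ksi.
R_n/Ω = (70.05 × 7.158) / 2.0 = 250.7 kip.

R_n/Ω ≈ 251 kip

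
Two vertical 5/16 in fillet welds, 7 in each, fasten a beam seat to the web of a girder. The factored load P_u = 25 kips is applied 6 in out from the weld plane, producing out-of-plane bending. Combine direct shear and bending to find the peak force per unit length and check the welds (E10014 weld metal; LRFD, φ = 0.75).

f_max ≈ 9.36 kip/in; adequate

E100XX → F_EXX = 100 ksi.
L_w = 2 × 7 = 14 in; section modulus (unit throat) S = 2 × L²/6 = 16.33 in².
Direct shear f_v = P/L_w = 25/14 = 1.786 kip/in.
Moment M = P × e = 25 × 6 = 150 kip·in; bending f_b = M/S = 9.184 kip/in.
f_max = √(f_v² + f_b²) = √(1.786² + 9.184²) = 9.356 kip/in.
φr_n = 0.75 × 0.6 × 100 × (0.707 × 0.3125) = 9.942 kip/in → adequate.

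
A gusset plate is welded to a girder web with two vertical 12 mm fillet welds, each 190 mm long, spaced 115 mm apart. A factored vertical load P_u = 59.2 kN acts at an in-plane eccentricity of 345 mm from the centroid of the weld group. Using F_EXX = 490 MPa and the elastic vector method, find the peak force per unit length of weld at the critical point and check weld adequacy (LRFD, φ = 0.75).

Total weld length L_w = 380 mm. Treat welds as unit-width lines.
Polar moment about centroid: J = 2[d³/12 + d(b/2)²] = 2[190³/12 + 190×57.5²] = 2400000 mm³.
Direct shear f_v = P/L_w = 59.2×10³ / 380 = 155.8 N/mm (vertical).
Torsion M = P·e = 59.2×10³ × 345 = 20424000 N·mm.
Critical point at (x, y) = (57.5, 95) from centroid. f_tx = M·y/J = 808.6 N/mm; f_ty = M·x/J = 489.4 N/mm.
Resultant f_max = √[f_tx² + (f_v + f_ty)²] = √[808.6² + (155.8 + 489.4)²] = 1034 N/mm.
Capacity per unit length: φr_n = 0.75 × 0.6 × 490 × (0.707 × 12) = 1871 N/mm.
1034 ≤ 1871 → adequate.

f_max ≈ 1030 N/mm; adequate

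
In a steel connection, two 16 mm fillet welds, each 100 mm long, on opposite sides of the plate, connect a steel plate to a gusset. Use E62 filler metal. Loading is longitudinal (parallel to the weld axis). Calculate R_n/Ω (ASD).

E62XX → F_EXX = 620 MPa.
Effective throat t_e = 0.707 × 16 = 11.31 mm.
Total length L = 200 mm; A_we = 11.31 × 200 = 2262 mm².
F_nw = 0.6 F_EXX = 0.6 × 620 = 372 MPa.
R_n = 372 × 2262 × 10⁻³ = 841.6 kN; R_n/Ω = 841.6/2.0 = 420.8 kN.

R_n/Ω ≈ 421 kN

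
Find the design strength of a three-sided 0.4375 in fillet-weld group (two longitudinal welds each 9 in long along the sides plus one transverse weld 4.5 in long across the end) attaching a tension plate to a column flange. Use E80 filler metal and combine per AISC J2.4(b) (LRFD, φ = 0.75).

φR_n ≈ 251 kip

E80XX → F_EXX = 80 ksi.
t_e = 0.707 × 0.4375 = 0.3093 in.
R_nwl = 0.6 × 80 × 0.3093 × 18 = 267.2 kip (longitudinal, 2 welds).
R_nwt = 0.6 × 80 × 0.3093 × 4.5 = 66.81 kip (transverse, base value).
(i) R_nwl + R_nwt = 334.1 kip; (ii) 0.85 R_nwl + 1.5 R_nwt = 327.4 kip.
R_n = max = 334.1 kip [governs: (i)]; φR_n = 250.5 kip.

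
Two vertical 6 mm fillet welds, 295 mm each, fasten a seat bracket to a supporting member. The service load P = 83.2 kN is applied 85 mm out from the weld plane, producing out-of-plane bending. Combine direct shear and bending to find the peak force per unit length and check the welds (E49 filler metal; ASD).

f_max ≈ 282 N/mm; adequate

E49XX → F_EXX = 490 MPa.
L_w = 2 × 295 = 590 mm; section modulus (unit throat) S = 2 × L²/6 = 29010 mm².
Direct shear f_v = P/L_w = 83.2×10³/590 = 141 N/mm.
Moment M = P × e = 83.2×10³ × 85 = 7072000 N·mm; bending f_b = M/S = 243.8 N/mm.
f_max = √(f_v² + f_b²) = √(141² + 243.8²) = 281.6 N/mm.
r_n/Ω = (1/2.0) × 0.6 × 490 × (0.707 × 6) = 623.6 N/mm → adequate.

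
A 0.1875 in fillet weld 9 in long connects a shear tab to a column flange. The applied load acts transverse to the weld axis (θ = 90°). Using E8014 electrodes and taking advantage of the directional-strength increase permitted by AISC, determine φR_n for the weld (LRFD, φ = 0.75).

E80XX → F_EXX = 80 ksi.
t_e = 0.707 × 0.1875 = 0.1326 in; A_we = 0.1326 × 9 = 1.193 in².
Directional factor: 1.0 + 0.5 sin^1.5(90°) = 1.5.
F_nw = 0.6 × 80 × 1.5 = 72 ksi.
φR_n = 0.75 × 72 × 1.193 = 64.43 kip.

φR_n ≈ 64.4 kip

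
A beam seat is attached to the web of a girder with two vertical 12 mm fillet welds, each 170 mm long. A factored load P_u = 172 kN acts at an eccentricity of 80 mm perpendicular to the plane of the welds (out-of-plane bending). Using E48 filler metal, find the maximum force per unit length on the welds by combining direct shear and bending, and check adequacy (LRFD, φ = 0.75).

f_max ≈ 1520 N/mm; adequate

E48XX → F_EXX = 480 MPa.
L_w = 2 × 170 = 340 mm; section modulus (unit throat) S = 2 × L²/6 = 9633 mm².
Direct shear f_v = P/L_w = 172×10³/340 = 505.9 N/mm.
Moment M = P × e = 172×10³ × 80 = 13760000 N·mm; bending f_b = M/S = 1428 N/mm.
f_max = √(f_v² + f_b²) = √(505.9² + 1428²) = 1515 N/mm.
φr_n = 0.75 × 0.6 × 480 × (0.707 × 12) = 1833 N/mm → adequate.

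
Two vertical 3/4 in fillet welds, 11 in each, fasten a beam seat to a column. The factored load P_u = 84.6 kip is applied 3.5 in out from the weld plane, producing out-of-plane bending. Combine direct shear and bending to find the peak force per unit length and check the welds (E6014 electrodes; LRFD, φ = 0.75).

f_max ≈ 8.29 kip/in; adequate

E60XX → F_EXX = 60 ksi.
L_w = 2 × 11 = 22 in; section modulus (unit throat) S = 2 × L²/6 = 40.33 in².
Direct shear f_v = P/L_w = 84.6/22 = 3.845 kip/in.
Moment M = P × e = 84.6 × 3.5 = 296.1 kip·in; bending f_b = M/S = 7.341 kip/in.
f_max = √(f_v² + f_b²) = √(3.845² + 7.341²) = 8.287 kip/in.
φr_n = 0.75 × 0.6 × 60 × (0.707 × 0.75) = 14.32 kip/in → adequate.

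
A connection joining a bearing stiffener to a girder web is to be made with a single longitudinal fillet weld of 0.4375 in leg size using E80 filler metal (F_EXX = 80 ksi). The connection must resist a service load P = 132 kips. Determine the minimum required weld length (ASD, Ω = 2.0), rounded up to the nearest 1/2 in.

Throat t_e = 0.707 × 0.4375 = 0.3093 in.
r_n/Ω = (0.6 × 80 × 0.3093) / 2.0 = 7.423 kip/in.
L_req = P / (r_n/Ω) = 132 / 7.423 = 17.78 in total.
Round up → use L = 18 in.

L = 18 in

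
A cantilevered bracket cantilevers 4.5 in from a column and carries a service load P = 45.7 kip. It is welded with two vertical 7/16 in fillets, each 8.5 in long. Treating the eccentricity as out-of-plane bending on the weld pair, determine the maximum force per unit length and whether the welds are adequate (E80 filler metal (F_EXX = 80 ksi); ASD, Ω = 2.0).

f_max ≈ 8.95 kip/in; NOT adequate

L_w = 2 × 8.5 = 17 in; section modulus (unit throat) S = 2 × L²/6 = 24.08 in².
Direct shear f_v = P/L_w = 45.7/17 = 2.688 kip/in.
Moment M = P × e = 45.7 × 4.5 = 205.65 kip·in; bending f_b = M/S = 8.539 kip/in.
f_max = √(f_v² + f_b²) = √(2.688² + 8.539²) = 8.952 kip/in.
r_n/Ω = (1/2.0) × 0.6 × 80 × (0.707 × 0.4375) = 7.423 kip/in → NOT adequate.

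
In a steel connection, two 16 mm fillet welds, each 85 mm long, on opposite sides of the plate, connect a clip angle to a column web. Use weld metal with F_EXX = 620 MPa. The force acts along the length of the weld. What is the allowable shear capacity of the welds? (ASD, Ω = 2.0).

R_n/Ω ≈ 358 kN

Effective throat t_e = 0.707 × 16 = 11.31 mm.
Total length L = 170 mm; A_we = 11.31 × 170 = 1923 mm².
F_nw = 0.6 F_EXX = 0.6 × 620 = 372 MPa.
R_n = 372 × 1923 × 10⁻³ = 715.4 kN; R_n/Ω = 715.4/2.0 = 357.7 kN.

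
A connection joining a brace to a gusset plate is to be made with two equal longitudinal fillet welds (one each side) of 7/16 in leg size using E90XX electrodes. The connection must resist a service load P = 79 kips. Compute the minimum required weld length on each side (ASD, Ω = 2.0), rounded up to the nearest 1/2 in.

E90XX → F_EXX = 90 ksi.
Throat t_e = 0.707 × 0.4375 = 0.3093 in.
r_n/Ω = (0.6 × 90 × 0.3093) / 2.0 = 8.351 kip/in.
L_req = P / (r_n/Ω) = 79 / 8.351 = 9.459 in total.
Per side: 9.459 / 2 = 4.73 in.
Round up → use L = 5 in on each side.

L = 5 in on each side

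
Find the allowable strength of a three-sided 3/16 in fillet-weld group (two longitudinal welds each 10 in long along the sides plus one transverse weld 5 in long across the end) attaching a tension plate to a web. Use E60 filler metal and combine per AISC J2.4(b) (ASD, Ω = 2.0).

E60XX → F_EXX = 60 ksi.
t_e = 0.707 × 0.1875 = 0.1326 in.
R_nwl = 0.6 × 60 × 0.1326 × 20 = 95.44 kips (longitudinal, 2 welds).
R_nwt = 0.6 × 60 × 0.1326 × 5 = 23.86 kips (transverse, base value).
(i) R_nwl + R_nwt = 119.3 kips; (ii) 0.85 R_nwl + 1.5 R_nwt = 116.9 kips.
R_n = max = 119.3 kips [governs: (i)]; R_n/Ω = 59.65 kips.

R_n/Ω ≈ 59.7 kips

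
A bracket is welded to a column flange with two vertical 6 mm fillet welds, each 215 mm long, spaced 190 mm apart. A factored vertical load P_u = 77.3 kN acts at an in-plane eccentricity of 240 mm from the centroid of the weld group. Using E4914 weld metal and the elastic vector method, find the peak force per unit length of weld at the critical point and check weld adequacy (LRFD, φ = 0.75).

E49XX → F_EXX = 490 MPa.
Total weld length L_w = 430 mm. Treat welds as unit-width lines.
Polar moment about centroid: J = 2[d³/12 + d(b/2)²] = 2[215³/12 + 215×95²] = 5537000 mm³.
Direct shear f_v = P/L_w = 77.3×10³ / 430 = 179.8 N/mm (vertical).
Torsion M = P·e = 77.3×10³ × 240 = 18552000 N·mm.
Critical point at (x, y) = (95, 107.5) from centroid. f_tx = M·y/J = 360.2 N/mm; f_ty = M·x/J = 318.3 N/mm.
Resultant f_max = √[f_tx² + (f_v + f_ty)²] = √[360.2² + (179.8 + 318.3)²] = 614.6 N/mm.
Capacity per unit length: φr_n = 0.75 × 0.6 × 490 × (0.707 × 6) = 935.4 N/mm.
614.6 ≤ 935.4 → adequate.

f_max ≈ 615 N/mm; adequate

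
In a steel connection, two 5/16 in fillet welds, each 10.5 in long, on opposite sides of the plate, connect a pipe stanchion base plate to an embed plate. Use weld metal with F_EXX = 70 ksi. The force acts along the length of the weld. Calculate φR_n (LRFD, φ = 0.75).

φR_n ≈ 146 kips

Effective throat t_e = 0.707 × 0.3125 = 0.2209 in.
Total length L = 21 in; A_we = 0.2209 × 21 = 4.64 in².
F_nw = 0.6 F_EXX = 0.6 × 70 = 42 ksi.
φR_n = 0.75 × 42 × 4.64 = 146.2 kips.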